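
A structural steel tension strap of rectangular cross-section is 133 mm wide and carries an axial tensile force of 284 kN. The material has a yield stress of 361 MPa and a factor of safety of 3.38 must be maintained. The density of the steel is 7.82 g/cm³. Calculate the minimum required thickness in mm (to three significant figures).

σ_allow = 361/3.38 = 106.8 MPa.
Required area A = F/σ_allow = 284000/106.8 = 2659 mm².
t = A/w = 2659/133 = 19.99 mm.

t = 20.0 mm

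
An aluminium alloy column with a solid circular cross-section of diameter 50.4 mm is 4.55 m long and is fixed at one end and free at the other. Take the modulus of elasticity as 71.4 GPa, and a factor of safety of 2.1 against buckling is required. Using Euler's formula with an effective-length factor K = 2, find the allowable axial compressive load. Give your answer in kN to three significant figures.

P_allow = 1.28 kN

I = πd⁴/64 = π×50.4⁴/64 = 316700 mm⁴.
Effective length L_e = KL = 2×4.55 m = 9100 mm.
Euler critical load P_cr = π²EI/L_e² = π²×71400×316700/9100² = 2695 N.
P_allow = P_cr/n = 2695/2.1 = 1283 N.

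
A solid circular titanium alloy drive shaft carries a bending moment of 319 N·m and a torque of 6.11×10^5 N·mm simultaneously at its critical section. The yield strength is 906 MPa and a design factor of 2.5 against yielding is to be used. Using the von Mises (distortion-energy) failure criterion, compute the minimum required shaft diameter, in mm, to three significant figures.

σ_allow = σ_y/n = 906/2.5 = 362.4 MPa.
For a solid shaft σ_b = 32M/(πd³) and τ = 16T/(πd³), so the von Mises stress is σ' = (16/πd³)·√(4M²+3T²).
√(4M²+3T²) = √(4×(319000)² + 3×(611000)²) = 1.236×10^6 N·mm.
d³ = 16×1.236×10^6/(π×362.4) = 17370 mm³.
d = 25.90 mm.

d = 25.9 mm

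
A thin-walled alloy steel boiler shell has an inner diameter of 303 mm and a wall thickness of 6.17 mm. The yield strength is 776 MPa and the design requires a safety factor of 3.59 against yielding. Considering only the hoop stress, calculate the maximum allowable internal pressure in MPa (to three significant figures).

p_allow = 8.80 MPa

σ_allow = 776/3.59 = 216.2 MPa.
σ_h = pD/(2t) → p_allow = 2σ_allow t/D = 2×216.2×6.17/303 = 8.803 MPa.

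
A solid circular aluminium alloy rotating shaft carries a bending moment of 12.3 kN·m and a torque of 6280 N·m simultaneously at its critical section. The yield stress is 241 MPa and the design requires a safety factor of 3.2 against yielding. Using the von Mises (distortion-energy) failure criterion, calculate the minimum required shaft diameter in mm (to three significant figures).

d = 122 mm

σ_allow = σ_y/n = 241/3.2 = 75.31 MPa.
For a solid shaft σ_b = 32M/(πd³) and τ = 16T/(πd³), so the von Mises stress is σ' = (16/πd³)·√(4M²+3T²).
√(4M²+3T²) = √(4×(1.230×10^7)² + 3×(6.280×10^6)²) = 2.690×10^7 N·mm.
d³ = 16×2.690×10^7/(π×75.31) = 1.819×10^6 mm³.
d = 122.1 mm.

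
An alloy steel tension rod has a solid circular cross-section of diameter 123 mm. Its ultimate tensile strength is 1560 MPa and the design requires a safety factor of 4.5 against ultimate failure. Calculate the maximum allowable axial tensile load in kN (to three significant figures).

F_allow = 4120 kN

σ_allow = 1560/4.5 = 346.7 MPa.
A = πd²/4 = π×123²/4 = 11880 mm².
F_allow = σ_allow × A = 346.7×11880 = 4.119×10^6 N.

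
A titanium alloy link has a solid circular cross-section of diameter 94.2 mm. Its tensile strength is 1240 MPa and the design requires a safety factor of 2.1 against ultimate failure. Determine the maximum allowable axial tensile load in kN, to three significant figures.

F_allow = 4120 kN

σ_allow = 1240/2.1 = 590.5 MPa.
A = πd²/4 = π×94.2²/4 = 6969 mm².
F_allow = σ_allow × A = 590.5×6969 = 4.115×10^6 N.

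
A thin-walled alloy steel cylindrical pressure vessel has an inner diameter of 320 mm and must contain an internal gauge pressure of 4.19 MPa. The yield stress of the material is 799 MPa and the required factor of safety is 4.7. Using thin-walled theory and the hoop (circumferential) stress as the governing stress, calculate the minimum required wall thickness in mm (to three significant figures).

t = 3.94 mm

σ_allow = 799/4.7 = 170.0 MPa.
Hoop stress σ_h = pD/(2t), so t = pD/(2σ_allow) = 4.19×320/(2×170.0) = 3.944 mm.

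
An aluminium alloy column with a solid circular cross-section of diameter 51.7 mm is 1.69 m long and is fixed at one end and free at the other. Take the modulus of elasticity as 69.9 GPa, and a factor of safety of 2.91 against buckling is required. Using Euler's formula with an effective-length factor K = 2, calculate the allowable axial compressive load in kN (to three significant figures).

P_allow = 7.28 kN

I = πd⁴/64 = π×51.7⁴/64 = 350700 mm⁴.
Effective length L_e = KL = 2×1.69 m = 3380 mm.
Euler critical load P_cr = π²EI/L_e² = π²×69900×350700/3380² = 21180 N.
P_allow = P_cr/n = 21180/2.91 = 7278 N.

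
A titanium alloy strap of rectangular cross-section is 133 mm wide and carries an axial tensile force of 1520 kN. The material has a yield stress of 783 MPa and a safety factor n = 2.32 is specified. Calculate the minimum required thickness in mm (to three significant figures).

σ_allow = 783/2.32 = 337.5 MPa.
Required area A = F/σ_allow = 1520000/337.5 = 4504 mm².
t = A/w = 4504/133 = 33.86 mm.

t = 33.9 mm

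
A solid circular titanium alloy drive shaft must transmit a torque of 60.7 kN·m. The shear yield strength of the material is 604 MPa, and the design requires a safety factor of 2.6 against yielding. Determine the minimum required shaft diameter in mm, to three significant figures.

d = 110 mm

Allowable shear stress τ_allow = 604/2.6 = 232.3 MPa.
For a solid shaft τ = 16T/(πd³), so d³ = 16T/(π τ_allow) = 16×6.0700×10^7/(π×232.3) = 1.331×10^6 mm³.
d = (1.331×10^6)^(1/3) = 110.0 mm.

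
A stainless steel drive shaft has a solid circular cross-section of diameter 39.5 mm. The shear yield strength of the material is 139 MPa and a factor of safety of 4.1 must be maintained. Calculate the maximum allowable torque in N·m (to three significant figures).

T_allow = 410 N·m

τ_allow = 139/4.1 = 33.90 MPa.
For a solid shaft T_allow = τ_allow·πd³/16; πd³/16 = π×39.5³/16 = 12100 mm³.
T_allow = 33.90×12100 = 410300 N·mm = 410.3 N·m.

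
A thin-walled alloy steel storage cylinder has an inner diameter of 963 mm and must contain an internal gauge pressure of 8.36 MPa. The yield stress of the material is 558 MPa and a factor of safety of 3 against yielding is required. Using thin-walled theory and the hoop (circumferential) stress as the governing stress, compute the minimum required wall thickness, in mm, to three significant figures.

t = 21.6 mm

σ_allow = 558/3 = 186.0 MPa.
Hoop stress σ_h = pD/(2t), so t = pD/(2σ_allow) = 8.36×963/(2×186.0) = 21.64 mm.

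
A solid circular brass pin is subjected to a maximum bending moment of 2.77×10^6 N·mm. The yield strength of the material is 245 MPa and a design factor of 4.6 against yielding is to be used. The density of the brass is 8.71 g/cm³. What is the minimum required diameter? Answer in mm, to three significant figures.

d = 80.9 mm

σ_allow = 245/4.6 = 53.26 MPa.
For a solid circular section σ = 32M/(πd³), so d³ = 32M/(π σ_allow) = 32×2770000/(π×53.26) = 529800 mm³.
d = 80.91 mm.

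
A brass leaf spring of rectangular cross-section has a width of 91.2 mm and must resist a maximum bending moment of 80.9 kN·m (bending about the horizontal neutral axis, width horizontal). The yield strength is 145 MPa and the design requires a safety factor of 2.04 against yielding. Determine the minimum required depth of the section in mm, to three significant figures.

h = 274 mm

σ_allow = 145/2.04 = 71.08 MPa.
For a rectangular section σ = 6M/(bh²), so h² = 6M/(b σ_allow) = 6×8.0900×10^7/(91.2×71.08) = 74880 mm².
h = 273.6 mm.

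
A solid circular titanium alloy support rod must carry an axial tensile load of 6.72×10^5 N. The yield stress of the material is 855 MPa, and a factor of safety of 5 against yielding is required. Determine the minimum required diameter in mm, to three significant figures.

d = 70.7 mm

Allowable stress σ_allow = 855/5 = 171.0 MPa.
Required area A = F/σ_allow = 672000/171.0 = 3930 mm².
A = πd²/4 → d = √(4A/π) = 70.74 mm.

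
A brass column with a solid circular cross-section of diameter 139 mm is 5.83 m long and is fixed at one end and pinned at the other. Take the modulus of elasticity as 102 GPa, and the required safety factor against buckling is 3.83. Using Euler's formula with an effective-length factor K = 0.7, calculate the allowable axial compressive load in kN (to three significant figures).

I = πd⁴/64 = π×139⁴/64 = 1.832×10^7 mm⁴.
Effective length L_e = KL = 0.7×5.83 m = 4081 mm.
Euler critical load P_cr = π²EI/L_e² = π²×102000×1.832×10^7/4081² = 1.108×10^6 N.
P_allow = P_cr/n = 1.108×10^6/3.83 = 289200 N.

P_allow = 289 kN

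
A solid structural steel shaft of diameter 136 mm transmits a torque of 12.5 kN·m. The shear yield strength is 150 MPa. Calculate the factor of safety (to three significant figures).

τ = 16T/(πd³) = 16×1.2500×10^7/(π×136³) = 25.31 MPa.
n = τ_limit/τ = 150/25.31 = 5.927.

n = 5.93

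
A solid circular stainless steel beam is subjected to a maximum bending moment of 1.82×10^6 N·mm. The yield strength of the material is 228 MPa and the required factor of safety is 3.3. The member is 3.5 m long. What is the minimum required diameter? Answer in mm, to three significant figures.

σ_allow = 228/3.3 = 69.09 MPa.
For a solid circular section σ = 32M/(πd³), so d³ = 32M/(π σ_allow) = 32×1820000/(π×69.09) = 268300 mm³.
d = 64.50 mm.

d = 64.5 mm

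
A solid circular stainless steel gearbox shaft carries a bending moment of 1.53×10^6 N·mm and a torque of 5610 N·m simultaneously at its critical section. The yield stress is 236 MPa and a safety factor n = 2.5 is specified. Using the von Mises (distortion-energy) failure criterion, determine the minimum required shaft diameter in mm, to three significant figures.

σ_allow = σ_y/n = 236/2.5 = 94.40 MPa.
For a solid shaft σ_b = 32M/(πd³) and τ = 16T/(πd³), so the von Mises stress is σ' = (16/πd³)·√(4M²+3T²).
√(4M²+3T²) = √(4×(1.530×10^6)² + 3×(5.610×10^6)²) = 1.019×10^7 N·mm.
d³ = 16×1.019×10^7/(π×94.40) = 549600 mm³.
d = 81.91 mm.

d = 81.9 mm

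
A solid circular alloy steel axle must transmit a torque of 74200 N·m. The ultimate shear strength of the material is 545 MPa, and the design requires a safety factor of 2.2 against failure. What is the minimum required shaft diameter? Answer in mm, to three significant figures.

d = 115 mm

Allowable shear stress τ_allow = 545/2.2 = 247.7 MPa.
For a solid shaft τ = 16T/(πd³), so d³ = 16T/(π τ_allow) = 16×7.4200×10^7/(π×247.7) = 1.525×10^6 mm³.
d = (1.525×10^6)^(1/3) = 115.1 mm.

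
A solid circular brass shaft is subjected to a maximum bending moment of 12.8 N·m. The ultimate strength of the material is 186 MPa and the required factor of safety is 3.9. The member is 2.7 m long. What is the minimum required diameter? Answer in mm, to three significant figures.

d = 14.0 mm

σ_allow = 186/3.9 = 47.69 MPa.
For a solid circular section σ = 32M/(πd³), so d³ = 32M/(π σ_allow) = 32×12800/(π×47.69) = 2734 mm³.
d = 13.98 mm.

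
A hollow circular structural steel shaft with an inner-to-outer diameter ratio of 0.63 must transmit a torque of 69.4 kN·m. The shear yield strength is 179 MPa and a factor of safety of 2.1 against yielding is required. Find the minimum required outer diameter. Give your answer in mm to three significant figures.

d_o = 170 mm

τ_allow = 179/2.1 = 85.24 MPa.
For a hollow shaft τ = 16T/[πd_o³(1−k⁴)] with k = 0.63, so 1−k⁴ = 0.8425.
d_o³ = 16T/[π τ_allow (1−k⁴)] = 16×6.9400×10^7/(π×85.24×0.8425) = 4.922×10^6 mm³.
d_o = 170.1 mm.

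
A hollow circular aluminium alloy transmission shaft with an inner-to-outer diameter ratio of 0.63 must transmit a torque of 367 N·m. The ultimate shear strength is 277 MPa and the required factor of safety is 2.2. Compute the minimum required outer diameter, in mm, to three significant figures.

d_o = 26.0 mm

τ_allow = 277/2.2 = 125.9 MPa.
For a hollow shaft τ = 16T/[πd_o³(1−k⁴)] with k = 0.63, so 1−k⁴ = 0.8425.
d_o³ = 16T/[π τ_allow (1−k⁴)] = 16×367000/(π×125.9×0.8425) = 17620 mm³.
d_o = 26.02 mm.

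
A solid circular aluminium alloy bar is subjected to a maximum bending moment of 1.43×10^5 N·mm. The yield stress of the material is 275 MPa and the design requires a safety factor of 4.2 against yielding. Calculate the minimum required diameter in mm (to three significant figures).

σ_allow = 275/4.2 = 65.48 MPa.
For a solid circular section σ = 32M/(πd³), so d³ = 32M/(π σ_allow) = 32×143000/(π×65.48) = 22250 mm³.
d = 28.12 mm.

d = 28.1 mm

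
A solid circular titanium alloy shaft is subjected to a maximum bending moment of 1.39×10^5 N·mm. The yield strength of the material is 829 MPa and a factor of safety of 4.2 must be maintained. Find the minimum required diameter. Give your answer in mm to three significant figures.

σ_allow = 829/4.2 = 197.4 MPa.
For a solid circular section σ = 32M/(πd³), so d³ = 32M/(π σ_allow) = 32×139000/(π×197.4) = 7173 mm³.
d = 19.29 mm.

d = 19.3 mm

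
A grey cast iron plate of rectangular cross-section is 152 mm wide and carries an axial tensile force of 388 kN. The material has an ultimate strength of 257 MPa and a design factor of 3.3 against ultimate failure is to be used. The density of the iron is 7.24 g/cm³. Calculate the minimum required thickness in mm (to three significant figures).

t = 32.8 mm

σ_allow = 257/3.3 = 77.88 MPa.
Required area A = F/σ_allow = 388000/77.88 = 4982 mm².
t = A/w = 4982/152 = 32.78 mm.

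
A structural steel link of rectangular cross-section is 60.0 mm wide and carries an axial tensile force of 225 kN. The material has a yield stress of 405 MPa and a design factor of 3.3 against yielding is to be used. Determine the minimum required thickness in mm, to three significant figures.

t = 30.6 mm

σ_allow = 405/3.3 = 122.7 MPa.
Required area A = F/σ_allow = 225000/122.7 = 1833 mm².
t = A/w = 1833/60.0 = 30.56 mm.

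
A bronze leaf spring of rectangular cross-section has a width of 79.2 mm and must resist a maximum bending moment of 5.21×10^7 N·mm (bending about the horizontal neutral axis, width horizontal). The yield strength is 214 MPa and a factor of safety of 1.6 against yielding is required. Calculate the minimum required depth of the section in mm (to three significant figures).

σ_allow = 214/1.6 = 133.8 MPa.
For a rectangular section σ = 6M/(bh²), so h² = 6M/(b σ_allow) = 6×5.2100×10^7/(79.2×133.8) = 29510 mm².
h = 171.8 mm.

h = 172 mm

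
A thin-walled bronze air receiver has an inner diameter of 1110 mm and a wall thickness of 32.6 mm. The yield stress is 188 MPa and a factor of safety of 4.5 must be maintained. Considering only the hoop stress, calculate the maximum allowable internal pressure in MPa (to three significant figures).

σ_allow = 188/4.5 = 41.78 MPa.
σ_h = pD/(2t) → p_allow = 2σ_allow t/D = 2×41.78×32.6/1110 = 2.454 MPa.

p_allow = 2.45 MPa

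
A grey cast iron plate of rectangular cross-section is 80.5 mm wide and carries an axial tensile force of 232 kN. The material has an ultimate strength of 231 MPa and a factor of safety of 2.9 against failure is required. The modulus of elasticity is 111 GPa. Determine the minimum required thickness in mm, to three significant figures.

t = 36.2 mm

σ_allow = 231/2.9 = 79.66 MPa.
Required area A = F/σ_allow = 232000/79.66 = 2913 mm².
t = A/w = 2913/80.5 = 36.18 mm.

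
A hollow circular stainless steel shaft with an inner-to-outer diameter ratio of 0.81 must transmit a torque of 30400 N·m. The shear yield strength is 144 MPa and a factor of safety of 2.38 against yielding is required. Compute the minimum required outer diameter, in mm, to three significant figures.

d_o = 165 mm

τ_allow = 144/2.38 = 60.50 MPa.
For a hollow shaft τ = 16T/[πd_o³(1−k⁴)] with k = 0.81, so 1−k⁴ = 0.5695.
d_o³ = 16T/[π τ_allow (1−k⁴)] = 16×3.0400×10^7/(π×60.50×0.5695) = 4.493×10^6 mm³.
d_o = 165.0 mm.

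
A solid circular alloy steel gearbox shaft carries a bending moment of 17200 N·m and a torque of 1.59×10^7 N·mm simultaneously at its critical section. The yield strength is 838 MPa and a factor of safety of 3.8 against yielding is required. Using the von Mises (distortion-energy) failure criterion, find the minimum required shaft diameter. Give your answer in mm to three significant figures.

σ_allow = σ_y/n = 838/3.8 = 220.5 MPa.
For a solid shaft σ_b = 32M/(πd³) and τ = 16T/(πd³), so the von Mises stress is σ' = (16/πd³)·√(4M²+3T²).
√(4M²+3T²) = √(4×(1.720×10^7)² + 3×(1.590×10^7)²) = 4.407×10^7 N·mm.
d³ = 16×4.407×10^7/(π×220.5) = 1.018×10^6 mm³.
d = 100.6 mm.

d = 101 mm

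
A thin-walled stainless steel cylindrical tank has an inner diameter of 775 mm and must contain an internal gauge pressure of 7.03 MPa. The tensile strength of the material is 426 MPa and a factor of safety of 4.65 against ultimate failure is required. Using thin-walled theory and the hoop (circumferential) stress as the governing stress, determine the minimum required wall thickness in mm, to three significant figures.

σ_allow = 426/4.65 = 91.61 MPa.
Hoop stress σ_h = pD/(2t), so t = pD/(2σ_allow) = 7.03×775/(2×91.61) = 29.74 mm.

t = 29.7 mm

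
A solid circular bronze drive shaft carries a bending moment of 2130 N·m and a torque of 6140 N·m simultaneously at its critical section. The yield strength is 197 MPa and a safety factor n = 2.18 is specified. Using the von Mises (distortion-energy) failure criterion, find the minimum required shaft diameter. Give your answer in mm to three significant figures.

d = 86.4 mm

σ_allow = σ_y/n = 197/2.18 = 90.37 MPa.
For a solid shaft σ_b = 32M/(πd³) and τ = 16T/(πd³), so the von Mises stress is σ' = (16/πd³)·√(4M²+3T²).
√(4M²+3T²) = √(4×(2.130×10^6)² + 3×(6.140×10^6)²) = 1.146×10^7 N·mm.
d³ = 16×1.146×10^7/(π×90.37) = 645700 mm³.
d = 86.43 mm.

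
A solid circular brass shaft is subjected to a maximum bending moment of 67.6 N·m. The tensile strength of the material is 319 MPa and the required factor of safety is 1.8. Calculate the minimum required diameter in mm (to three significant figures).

d = 15.7 mm

σ_allow = 319/1.8 = 177.2 MPa.
For a solid circular section σ = 32M/(πd³), so d³ = 32M/(π σ_allow) = 32×67600/(π×177.2) = 3885 mm³.
d = 15.72 mm.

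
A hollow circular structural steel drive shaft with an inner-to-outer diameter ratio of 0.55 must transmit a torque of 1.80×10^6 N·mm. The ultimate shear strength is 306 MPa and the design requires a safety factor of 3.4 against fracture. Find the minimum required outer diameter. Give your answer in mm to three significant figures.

τ_allow = 306/3.4 = 90.00 MPa.
For a hollow shaft τ = 16T/[πd_o³(1−k⁴)] with k = 0.55, so 1−k⁴ = 0.9085.
d_o³ = 16T/[π τ_allow (1−k⁴)] = 16×1800000/(π×90.00×0.9085) = 112100 mm³.
d_o = 48.22 mm.

d_o = 48.2 mm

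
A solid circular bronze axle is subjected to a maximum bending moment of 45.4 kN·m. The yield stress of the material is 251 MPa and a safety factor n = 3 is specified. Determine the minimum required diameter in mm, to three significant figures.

d = 177 mm

σ_allow = 251/3 = 83.67 MPa.
For a solid circular section σ = 32M/(πd³), so d³ = 32M/(π σ_allow) = 32×4.5400×10^7/(π×83.67) = 5.527×10^6 mm³.
d = 176.8 mm.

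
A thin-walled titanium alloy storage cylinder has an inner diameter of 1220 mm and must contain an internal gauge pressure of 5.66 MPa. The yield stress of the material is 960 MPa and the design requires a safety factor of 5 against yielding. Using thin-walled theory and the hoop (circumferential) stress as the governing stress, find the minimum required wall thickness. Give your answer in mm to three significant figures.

σ_allow = 960/5 = 192.0 MPa.
Hoop stress σ_h = pD/(2t), so t = pD/(2σ_allow) = 5.66×1220/(2×192.0) = 17.98 mm.

t = 18.0 mm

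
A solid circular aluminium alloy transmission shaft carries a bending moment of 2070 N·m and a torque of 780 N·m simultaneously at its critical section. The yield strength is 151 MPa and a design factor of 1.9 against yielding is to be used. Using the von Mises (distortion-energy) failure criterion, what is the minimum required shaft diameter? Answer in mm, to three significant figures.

d = 65.3 mm

σ_allow = σ_y/n = 151/1.9 = 79.47 MPa.
For a solid shaft σ_b = 32M/(πd³) and τ = 16T/(πd³), so the von Mises stress is σ' = (16/πd³)·√(4M²+3T²).
√(4M²+3T²) = √(4×(2.070×10^6)² + 3×(780000)²) = 4.355×10^6 N·mm.
d³ = 16×4.355×10^6/(π×79.47) = 279100 mm³.
d = 65.35 mm.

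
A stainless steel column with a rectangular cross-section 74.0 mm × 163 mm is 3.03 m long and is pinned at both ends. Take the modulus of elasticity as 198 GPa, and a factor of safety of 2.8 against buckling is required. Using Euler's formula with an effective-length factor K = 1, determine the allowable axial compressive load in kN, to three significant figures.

P_allow = 418 kN

Buckling occurs about the weak axis: I_min = h·b³/12 = 163×74.0³/12 = 5.504×10^6 mm⁴ (b = 74.0 mm is the smaller dimension).
Effective length L_e = KL = 1×3.03 m = 3030 mm.
Euler critical load P_cr = π²EI/L_e² = π²×198000×5.504×10^6/3030² = 1.172×10^6 N.
P_allow = P_cr/n = 1.172×10^6/2.8 = 418400 N.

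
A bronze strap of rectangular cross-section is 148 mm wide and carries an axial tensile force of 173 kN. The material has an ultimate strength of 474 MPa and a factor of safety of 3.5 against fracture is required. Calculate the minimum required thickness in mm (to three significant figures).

σ_allow = 474/3.5 = 135.4 MPa.
Required area A = F/σ_allow = 173000/135.4 = 1277 mm².
t = A/w = 1277/148 = 8.631 mm.

t = 8.63 mm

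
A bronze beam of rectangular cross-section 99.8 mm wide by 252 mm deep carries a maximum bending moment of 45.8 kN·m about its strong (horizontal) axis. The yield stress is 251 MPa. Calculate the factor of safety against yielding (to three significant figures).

n = 5.79

Section modulus S = bh²/6 = 99.8×252²/6 = 1.056×10^6 mm³.
σ = M/S = 4.5800×10^7/1.056×10^6 = 43.36 MPa.
n = 251/43.36 = 5.789.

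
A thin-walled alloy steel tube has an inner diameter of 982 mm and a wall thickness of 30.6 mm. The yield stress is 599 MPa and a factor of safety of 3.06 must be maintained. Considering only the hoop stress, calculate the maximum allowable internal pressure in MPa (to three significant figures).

σ_allow = 599/3.06 = 195.8 MPa.
σ_h = pD/(2t) → p_allow = 2σ_allow t/D = 2×195.8×30.6/982 = 12.20 MPa.

p_allow = 12.2 MPa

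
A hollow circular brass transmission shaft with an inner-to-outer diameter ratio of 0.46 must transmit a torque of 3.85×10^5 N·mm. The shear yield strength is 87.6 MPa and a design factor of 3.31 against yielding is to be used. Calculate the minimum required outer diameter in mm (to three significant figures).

τ_allow = 87.6/3.31 = 26.47 MPa.
For a hollow shaft τ = 16T/[πd_o³(1−k⁴)] with k = 0.46, so 1−k⁴ = 0.9552.
d_o³ = 16T/[π τ_allow (1−k⁴)] = 16×385000/(π×26.47×0.9552) = 77560 mm³.
d_o = 42.65 mm.

d_o = 42.6 mm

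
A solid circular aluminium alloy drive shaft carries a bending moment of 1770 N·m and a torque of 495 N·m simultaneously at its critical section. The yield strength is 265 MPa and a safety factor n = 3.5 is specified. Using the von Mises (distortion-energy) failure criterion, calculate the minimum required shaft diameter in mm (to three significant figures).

σ_allow = σ_y/n = 265/3.5 = 75.71 MPa.
For a solid shaft σ_b = 32M/(πd³) and τ = 16T/(πd³), so the von Mises stress is σ' = (16/πd³)·√(4M²+3T²).
√(4M²+3T²) = √(4×(1.770×10^6)² + 3×(495000)²) = 3.642×10^6 N·mm.
d³ = 16×3.642×10^6/(π×75.71) = 245000 mm³.
d = 62.57 mm.

d = 62.6 mm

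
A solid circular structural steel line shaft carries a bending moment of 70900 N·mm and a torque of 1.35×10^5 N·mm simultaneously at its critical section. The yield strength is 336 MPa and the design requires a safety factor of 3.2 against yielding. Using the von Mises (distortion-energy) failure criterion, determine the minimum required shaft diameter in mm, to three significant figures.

d = 23.7 mm

σ_allow = σ_y/n = 336/3.2 = 105.0 MPa.
For a solid shaft σ_b = 32M/(πd³) and τ = 16T/(πd³), so the von Mises stress is σ' = (16/πd³)·√(4M²+3T²).
√(4M²+3T²) = √(4×(70900)² + 3×(135000)²) = 273500 N·mm.
d³ = 16×273500/(π×105.0) = 13260 mm³.
d = 23.67 mm.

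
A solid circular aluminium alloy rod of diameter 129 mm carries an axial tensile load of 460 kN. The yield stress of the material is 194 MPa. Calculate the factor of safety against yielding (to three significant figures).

n = 5.51

A = πd²/4 = 13070 mm².
σ = F/A = 460000/13070 = 35.20 MPa.
n = 194/35.20 = 5.512.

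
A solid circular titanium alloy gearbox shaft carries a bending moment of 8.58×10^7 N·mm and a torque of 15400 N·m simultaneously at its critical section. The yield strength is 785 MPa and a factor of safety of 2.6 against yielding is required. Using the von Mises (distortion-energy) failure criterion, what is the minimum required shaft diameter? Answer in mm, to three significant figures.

d = 143 mm

σ_allow = σ_y/n = 785/2.6 = 301.9 MPa.
For a solid shaft σ_b = 32M/(πd³) and τ = 16T/(πd³), so the von Mises stress is σ' = (16/πd³)·√(4M²+3T²).
√(4M²+3T²) = √(4×(8.580×10^7)² + 3×(1.540×10^7)²) = 1.737×10^8 N·mm.
d³ = 16×1.737×10^8/(π×301.9) = 2.929×10^6 mm³.
d = 143.1 mm.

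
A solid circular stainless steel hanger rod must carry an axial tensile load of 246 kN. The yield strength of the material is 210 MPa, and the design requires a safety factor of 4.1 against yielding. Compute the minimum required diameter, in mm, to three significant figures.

d = 78.2 mm

Allowable stress σ_allow = 210/4.1 = 51.22 MPa.
Required area A = F/σ_allow = 246000/51.22 = 4803 mm².
A = πd²/4 → d = √(4A/π) = 78.20 mm.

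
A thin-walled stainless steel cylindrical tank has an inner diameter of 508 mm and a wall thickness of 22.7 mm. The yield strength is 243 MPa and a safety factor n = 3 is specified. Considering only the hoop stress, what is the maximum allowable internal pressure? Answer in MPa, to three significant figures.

σ_allow = 243/3 = 81.00 MPa.
σ_h = pD/(2t) → p_allow = 2σ_allow t/D = 2×81.00×22.7/508 = 7.239 MPa.

p_allow = 7.24 MPa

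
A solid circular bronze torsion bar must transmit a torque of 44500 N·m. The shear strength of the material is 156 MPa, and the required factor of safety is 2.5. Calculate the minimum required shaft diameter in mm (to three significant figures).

d = 154 mm

Allowable shear stress τ_allow = 156/2.5 = 62.40 MPa.
For a solid shaft τ = 16T/(πd³), so d³ = 16T/(π τ_allow) = 16×4.4500×10^7/(π×62.40) = 3.632×10^6 mm³.
d = (3.632×10^6)^(1/3) = 153.7 mm.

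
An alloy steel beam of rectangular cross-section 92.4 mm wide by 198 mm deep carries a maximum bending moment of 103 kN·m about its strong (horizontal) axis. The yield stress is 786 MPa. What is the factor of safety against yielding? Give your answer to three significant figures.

n = 4.61

Section modulus S = bh²/6 = 92.4×198²/6 = 603700 mm³.
σ = M/S = 1.0300×10^8/603700 = 170.6 MPa.
n = 786/170.6 = 4.607.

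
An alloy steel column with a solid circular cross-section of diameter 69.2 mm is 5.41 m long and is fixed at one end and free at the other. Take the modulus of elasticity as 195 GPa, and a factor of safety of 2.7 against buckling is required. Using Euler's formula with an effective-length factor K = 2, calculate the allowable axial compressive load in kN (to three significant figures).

I = πd⁴/64 = π×69.2⁴/64 = 1.126×10^6 mm⁴.
Effective length L_e = KL = 2×5.41 m = 10820 mm.
Euler critical load P_cr = π²EI/L_e² = π²×195000×1.126×10^6/10820² = 18500 N.
P_allow = P_cr/n = 18500/2.7 = 6853 N.

P_allow = 6.85 kN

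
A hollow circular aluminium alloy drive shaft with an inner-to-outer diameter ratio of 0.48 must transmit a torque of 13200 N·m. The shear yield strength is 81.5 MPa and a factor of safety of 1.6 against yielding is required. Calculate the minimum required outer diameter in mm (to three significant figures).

d_o = 112 mm

τ_allow = 81.5/1.6 = 50.94 MPa.
For a hollow shaft τ = 16T/[πd_o³(1−k⁴)] with k = 0.48, so 1−k⁴ = 0.9469.
d_o³ = 16T/[π τ_allow (1−k⁴)] = 16×1.3200×10^7/(π×50.94×0.9469) = 1.394×10^6 mm³.
d_o = 111.7 mm.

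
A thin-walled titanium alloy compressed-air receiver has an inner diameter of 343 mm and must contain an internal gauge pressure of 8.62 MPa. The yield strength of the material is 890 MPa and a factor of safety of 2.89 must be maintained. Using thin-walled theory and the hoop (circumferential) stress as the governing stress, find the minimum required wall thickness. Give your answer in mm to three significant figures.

t = 4.80 mm

σ_allow = 890/2.89 = 308.0 MPa.
Hoop stress σ_h = pD/(2t), so t = pD/(2σ_allow) = 8.62×343/(2×308.0) = 4.800 mm.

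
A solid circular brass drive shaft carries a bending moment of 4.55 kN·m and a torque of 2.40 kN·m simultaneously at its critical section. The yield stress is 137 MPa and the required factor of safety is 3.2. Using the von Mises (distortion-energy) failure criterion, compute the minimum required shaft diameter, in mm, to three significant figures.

d = 106 mm

σ_allow = σ_y/n = 137/3.2 = 42.81 MPa.
For a solid shaft σ_b = 32M/(πd³) and τ = 16T/(πd³), so the von Mises stress is σ' = (16/πd³)·√(4M²+3T²).
√(4M²+3T²) = √(4×(4.550×10^6)² + 3×(2.400×10^6)²) = 1.000×10^7 N·mm.
d³ = 16×1.000×10^7/(π×42.81) = 1.190×10^6 mm³.
d = 106.0 mm.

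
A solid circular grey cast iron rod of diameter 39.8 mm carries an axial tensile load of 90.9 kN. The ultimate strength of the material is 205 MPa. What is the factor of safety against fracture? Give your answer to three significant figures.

n = 2.81

A = πd²/4 = 1244 mm².
σ = F/A = 90900/1244 = 73.06 MPa.
n = 205/73.06 = 2.806.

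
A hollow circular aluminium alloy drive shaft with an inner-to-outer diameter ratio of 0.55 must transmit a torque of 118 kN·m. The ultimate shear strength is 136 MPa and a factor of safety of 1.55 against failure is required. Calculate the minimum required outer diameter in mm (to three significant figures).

d_o = 196 mm

τ_allow = 136/1.55 = 87.74 MPa.
For a hollow shaft τ = 16T/[πd_o³(1−k⁴)] with k = 0.55, so 1−k⁴ = 0.9085.
d_o³ = 16T/[π τ_allow (1−k⁴)] = 16×1.1800×10^8/(π×87.74×0.9085) = 7.539×10^6 mm³.
d_o = 196.1 mm.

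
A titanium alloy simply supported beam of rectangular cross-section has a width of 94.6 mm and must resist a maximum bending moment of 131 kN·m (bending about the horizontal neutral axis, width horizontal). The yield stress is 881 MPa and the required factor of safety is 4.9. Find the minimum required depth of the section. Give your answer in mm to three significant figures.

σ_allow = 881/4.9 = 179.8 MPa.
For a rectangular section σ = 6M/(bh²), so h² = 6M/(b σ_allow) = 6×1.3100×10^8/(94.6×179.8) = 46210 mm².
h = 215.0 mm.

h = 215 mm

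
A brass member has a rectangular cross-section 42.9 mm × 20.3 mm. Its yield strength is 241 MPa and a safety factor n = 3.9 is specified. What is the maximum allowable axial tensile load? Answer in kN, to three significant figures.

σ_allow = 241/3.9 = 61.79 MPa.
A = 42.9×20.3 = 870.9 mm².
F_allow = σ_allow × A = 61.79×870.9 = 53820 N.

F_allow = 53.8 kN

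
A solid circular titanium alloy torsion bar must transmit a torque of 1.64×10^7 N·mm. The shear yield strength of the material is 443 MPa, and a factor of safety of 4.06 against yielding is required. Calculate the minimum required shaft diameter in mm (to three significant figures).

Allowable shear stress τ_allow = 443/4.06 = 109.1 MPa.
For a solid shaft τ = 16T/(πd³), so d³ = 16T/(π τ_allow) = 16×1.6400×10^7/(π×109.1) = 765500 mm³.
d = (765500)^(1/3) = 91.48 mm.

d = 91.5 mm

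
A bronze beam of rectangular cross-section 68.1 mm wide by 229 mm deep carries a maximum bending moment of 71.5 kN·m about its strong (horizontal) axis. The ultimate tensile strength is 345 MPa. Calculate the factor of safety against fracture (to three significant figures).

n = 2.87

Section modulus S = bh²/6 = 68.1×229²/6 = 595200 mm³.
σ = M/S = 7.1500×10^7/595200 = 120.1 MPa.
n = 345/120.1 = 2.872.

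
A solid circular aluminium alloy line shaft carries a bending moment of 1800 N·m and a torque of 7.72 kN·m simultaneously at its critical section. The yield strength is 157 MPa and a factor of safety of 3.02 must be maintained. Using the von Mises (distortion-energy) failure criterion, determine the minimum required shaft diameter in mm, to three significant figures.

σ_allow = σ_y/n = 157/3.02 = 51.99 MPa.
For a solid shaft σ_b = 32M/(πd³) and τ = 16T/(πd³), so the von Mises stress is σ' = (16/πd³)·√(4M²+3T²).
√(4M²+3T²) = √(4×(1.800×10^6)² + 3×(7.720×10^6)²) = 1.385×10^7 N·mm.
d³ = 16×1.385×10^7/(π×51.99) = 1.357×10^6 mm³.
d = 110.7 mm.

d = 111 mm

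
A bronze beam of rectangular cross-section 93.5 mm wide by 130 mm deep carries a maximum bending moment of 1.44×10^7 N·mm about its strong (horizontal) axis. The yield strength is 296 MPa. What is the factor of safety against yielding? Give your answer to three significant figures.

Section modulus S = bh²/6 = 93.5×130²/6 = 263400 mm³.
σ = M/S = 1.4400×10^7/263400 = 54.68 MPa.
n = 296/54.68 = 5.413.

n = 5.41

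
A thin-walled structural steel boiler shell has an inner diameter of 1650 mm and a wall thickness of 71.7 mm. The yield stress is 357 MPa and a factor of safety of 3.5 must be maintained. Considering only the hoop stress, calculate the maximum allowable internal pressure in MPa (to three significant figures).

σ_allow = 357/3.5 = 102.0 MPa.
σ_h = pD/(2t) → p_allow = 2σ_allow t/D = 2×102.0×71.7/1650 = 8.865 MPa.

p_allow = 8.86 MPa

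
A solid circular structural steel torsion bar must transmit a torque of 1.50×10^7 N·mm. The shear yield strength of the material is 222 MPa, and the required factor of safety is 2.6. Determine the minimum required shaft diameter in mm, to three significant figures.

d = 96.4 mm

Allowable shear stress τ_allow = 222/2.6 = 85.38 MPa.
For a solid shaft τ = 16T/(πd³), so d³ = 16T/(π τ_allow) = 16×1.5000×10^7/(π×85.38) = 894700 mm³.
d = (894700)^(1/3) = 96.36 mm.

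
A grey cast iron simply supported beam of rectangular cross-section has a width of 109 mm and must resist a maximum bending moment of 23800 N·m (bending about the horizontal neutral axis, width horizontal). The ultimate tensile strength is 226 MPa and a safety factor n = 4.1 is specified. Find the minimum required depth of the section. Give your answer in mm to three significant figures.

σ_allow = 226/4.1 = 55.12 MPa.
For a rectangular section σ = 6M/(bh²), so h² = 6M/(b σ_allow) = 6×2.3800×10^7/(109×55.12) = 23770 mm².
h = 154.2 mm.

h = 154 mm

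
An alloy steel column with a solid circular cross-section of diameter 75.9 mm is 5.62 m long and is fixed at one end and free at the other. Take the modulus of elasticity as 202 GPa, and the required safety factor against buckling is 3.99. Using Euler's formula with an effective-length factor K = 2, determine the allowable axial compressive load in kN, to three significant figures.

P_allow = 6.44 kN

I = πd⁴/64 = π×75.9⁴/64 = 1.629×10^6 mm⁴.
Effective length L_e = KL = 2×5.62 m = 11240 mm.
Euler critical load P_cr = π²EI/L_e² = π²×202000×1.629×10^6/11240² = 25710 N.
P_allow = P_cr/n = 25710/3.99 = 6443 N.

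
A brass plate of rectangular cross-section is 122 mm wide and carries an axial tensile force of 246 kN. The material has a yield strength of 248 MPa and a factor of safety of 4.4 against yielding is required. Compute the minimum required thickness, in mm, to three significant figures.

t = 35.8 mm

σ_allow = 248/4.4 = 56.36 MPa.
Required area A = F/σ_allow = 246000/56.36 = 4365 mm².
t = A/w = 4365/122 = 35.77 mm.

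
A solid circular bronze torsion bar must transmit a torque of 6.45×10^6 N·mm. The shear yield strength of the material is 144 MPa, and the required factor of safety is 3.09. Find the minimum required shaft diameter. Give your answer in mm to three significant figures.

d = 89.0 mm

Allowable shear stress τ_allow = 144/3.09 = 46.60 MPa.
For a solid shaft τ = 16T/(πd³), so d³ = 16T/(π τ_allow) = 16×6450000/(π×46.60) = 704900 mm³.
d = (704900)^(1/3) = 89.00 mm.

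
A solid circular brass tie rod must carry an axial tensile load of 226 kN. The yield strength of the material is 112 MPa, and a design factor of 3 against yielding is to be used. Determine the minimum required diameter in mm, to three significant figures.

Allowable stress σ_allow = 112/3 = 37.33 MPa.
Required area A = F/σ_allow = 226000/37.33 = 6054 mm².
A = πd²/4 → d = √(4A/π) = 87.79 mm.

d = 87.8 mm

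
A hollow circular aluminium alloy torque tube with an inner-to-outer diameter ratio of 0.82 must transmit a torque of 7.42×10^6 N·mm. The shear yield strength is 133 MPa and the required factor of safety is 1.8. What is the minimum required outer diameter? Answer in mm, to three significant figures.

τ_allow = 133/1.8 = 73.89 MPa.
For a hollow shaft τ = 16T/[πd_o³(1−k⁴)] with k = 0.82, so 1−k⁴ = 0.5479.
d_o³ = 16T/[π τ_allow (1−k⁴)] = 16×7420000/(π×73.89×0.5479) = 933500 mm³.
d_o = 97.73 mm.

d_o = 97.7 mm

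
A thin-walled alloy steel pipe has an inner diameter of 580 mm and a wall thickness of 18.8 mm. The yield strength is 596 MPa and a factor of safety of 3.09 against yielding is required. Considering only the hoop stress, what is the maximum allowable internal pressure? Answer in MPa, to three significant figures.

σ_allow = 596/3.09 = 192.9 MPa.
σ_h = pD/(2t) → p_allow = 2σ_allow t/D = 2×192.9×18.8/580 = 12.50 MPa.

p_allow = 12.5 MPa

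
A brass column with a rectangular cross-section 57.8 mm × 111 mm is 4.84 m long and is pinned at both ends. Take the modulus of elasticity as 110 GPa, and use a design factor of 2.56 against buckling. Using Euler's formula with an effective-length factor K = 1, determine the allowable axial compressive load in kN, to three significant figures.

Buckling occurs about the weak axis: I_min = h·b³/12 = 111×57.8³/12 = 1.786×10^6 mm⁴ (b = 57.8 mm is the smaller dimension).
Effective length L_e = KL = 1×4.84 m = 4840 mm.
Euler critical load P_cr = π²EI/L_e² = π²×110000×1.786×10^6/4840² = 82780 N.
P_allow = P_cr/n = 82780/2.56 = 32340 N.

P_allow = 32.3 kN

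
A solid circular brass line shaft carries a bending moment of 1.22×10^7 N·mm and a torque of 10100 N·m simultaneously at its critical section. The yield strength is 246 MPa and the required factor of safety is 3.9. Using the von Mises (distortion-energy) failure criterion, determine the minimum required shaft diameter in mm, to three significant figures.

σ_allow = σ_y/n = 246/3.9 = 63.08 MPa.
For a solid shaft σ_b = 32M/(πd³) and τ = 16T/(πd³), so the von Mises stress is σ' = (16/πd³)·√(4M²+3T²).
√(4M²+3T²) = √(4×(1.220×10^7)² + 3×(1.010×10^7)²) = 3.002×10^7 N·mm.
d³ = 16×3.002×10^7/(π×63.08) = 2.424×10^6 mm³.
d = 134.3 mm.

d = 134 mm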